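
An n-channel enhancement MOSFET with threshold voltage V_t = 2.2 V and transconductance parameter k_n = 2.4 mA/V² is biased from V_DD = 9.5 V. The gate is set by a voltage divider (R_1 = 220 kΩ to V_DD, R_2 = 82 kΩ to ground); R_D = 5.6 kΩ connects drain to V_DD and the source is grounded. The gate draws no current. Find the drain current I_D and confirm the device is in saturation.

V_G = V_DD·R_2/(R_1+R_2) = 9.5×82/302 = 2.58 V. With the source grounded, V_GS = V_G = 2.58 V.
Assume saturation: I_D = (k_n/2)(V_GS − V_t)² = (2.4/2)×(2.58 − 2.2)² = 1.2×0.379² = 0.173 mA.
V_DS = V_DD − I_D·R_D = 9.5 − 0.173×5.6 = 8.53 V.
Saturation requires V_DS ≥ V_GS − V_t = 0.379 V; 8.53 ≥ 0.379 ✓.

I_D ≈ 0.17 mA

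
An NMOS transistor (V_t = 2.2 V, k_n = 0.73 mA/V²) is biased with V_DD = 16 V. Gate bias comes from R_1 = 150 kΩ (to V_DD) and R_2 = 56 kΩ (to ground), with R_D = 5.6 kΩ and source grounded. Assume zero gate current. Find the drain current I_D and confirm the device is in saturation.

V_G = V_DD·R_2/(R_1+R_2) = 16×56/206 = 4.35 V. With the source grounded, V_GS = V_G = 4.35 V.
Assume saturation: I_D = (k_n/2)(V_GS − V_t)² = (0.73/2)×(4.35 − 2.2)² = 0.365×2.15² = 1.69 mA.
V_DS = V_DD − I_D·R_D = 16 − 1.69×5.6 = 6.56 V.
Saturation requires V_DS ≥ V_GS − V_t = 2.15 V; 6.56 ≥ 2.15 ✓.

I_D ≈ 1.7 mA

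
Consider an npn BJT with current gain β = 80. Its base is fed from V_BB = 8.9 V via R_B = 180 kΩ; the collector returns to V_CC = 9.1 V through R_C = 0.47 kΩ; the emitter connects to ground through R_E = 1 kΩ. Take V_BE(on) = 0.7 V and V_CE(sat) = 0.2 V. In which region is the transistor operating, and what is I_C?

active; I_C ≈ 2.5 mA

Assume active. Base-emitter loop: I_B = (V_BB − V_BE)/(R_B + (β+1)R_E) = (8.9 − 0.7)/(180 + 81×1) = 0.0314 mA.
I_C = β·I_B = 80×0.0314 = 2.51 mA.
V_CE = V_CC − I_C·R_C − I_E·R_E = 9.1 − 2.51×0.47 − 2.54×1 = 5.37 V > V_CE(sat), so the active-region assumption holds.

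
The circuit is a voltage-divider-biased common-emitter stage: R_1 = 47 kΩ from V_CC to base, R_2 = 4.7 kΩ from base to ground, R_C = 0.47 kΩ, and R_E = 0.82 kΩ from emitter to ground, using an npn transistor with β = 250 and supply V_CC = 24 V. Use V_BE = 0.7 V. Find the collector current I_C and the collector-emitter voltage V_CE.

I_C ≈ 1.8 mA, V_CE ≈ 22 V

Thevenize the base divider: V_Th = V_CC·R_2/(R_1+R_2) = 24×4.7/51.7 = 2.18 V, R_Th = R_1‖R_2 = 4.27 kΩ.
Base-emitter loop: V_Th = I_B·R_Th + V_BE + (β+1)I_B·R_E, so I_B = (2.18 − 0.7) / (4.27 + 251×0.82) = 0.00705 mA.
I_C = β·I_B = 250×0.00705 = 1.76 mA, and I_E = (β+1)I_B = 1.77 mA.
V_CE = V_CC − I_C·R_C − I_E·R_E = 24 − 1.76×0.47 − 1.77×0.82 = 21.7 V.
V_CE = 21.7 V > 0.2 V confirms active-region operation.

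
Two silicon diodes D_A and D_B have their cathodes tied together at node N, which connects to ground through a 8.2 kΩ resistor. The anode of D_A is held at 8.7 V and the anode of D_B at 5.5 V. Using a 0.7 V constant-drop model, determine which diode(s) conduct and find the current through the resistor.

Only D_A conducts; I_R ≈ 0.98 mA

Assume both conduct. Then node N would need to be at both 8.7−0.7 = 8 V and 5.5−0.7 = 4.8 V, which is impossible.
Assume only D_A conducts: V_N = 8.7 − 0.7 = 8 V, so I_R = 8/8.2 = 0.976 mA.
Check D_B: its anode-to-cathode voltage is 5.5 − 8 = -2.5 V < 0.7 V, so it is off. The assumption is consistent.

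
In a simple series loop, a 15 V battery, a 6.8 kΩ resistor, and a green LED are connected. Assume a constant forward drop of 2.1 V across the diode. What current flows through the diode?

KVL around the loop: 15 = V_D + I·R = 2.1 + I × 6.8 kΩ.
So I = (15 − 2.1) / 6.8 kΩ = 12.9 / 6.8 = 1.9 mA.

I ≈ 1.9 mA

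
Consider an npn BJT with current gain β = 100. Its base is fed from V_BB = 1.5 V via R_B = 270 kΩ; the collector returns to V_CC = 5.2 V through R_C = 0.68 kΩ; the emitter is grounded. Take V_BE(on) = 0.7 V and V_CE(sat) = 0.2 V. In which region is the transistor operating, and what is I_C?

Assume active. Base-emitter loop: I_B = (V_BB − V_BE)/R_B = (1.5 − 0.7)/270 = 0.00296 mA.
I_C = β·I_B = 100×0.00296 = 0.296 mA.
V_CE = V_CC − I_C·R_C = 5.2 − 0.296×0.68 = 5 V > V_CE(sat), so the active-region assumption holds.

active; I_C ≈ 0.3 mA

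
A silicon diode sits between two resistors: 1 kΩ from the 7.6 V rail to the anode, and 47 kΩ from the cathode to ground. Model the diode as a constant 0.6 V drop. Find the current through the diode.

I ≈ 0.15 mA

The two resistors are in series with the diode, so KVL gives 7.6 = I·1 + 0.6 + I·47.
I = (7.6 − 0.6) / (1 + 47) kΩ = 7 / 48 = 0.146 mA.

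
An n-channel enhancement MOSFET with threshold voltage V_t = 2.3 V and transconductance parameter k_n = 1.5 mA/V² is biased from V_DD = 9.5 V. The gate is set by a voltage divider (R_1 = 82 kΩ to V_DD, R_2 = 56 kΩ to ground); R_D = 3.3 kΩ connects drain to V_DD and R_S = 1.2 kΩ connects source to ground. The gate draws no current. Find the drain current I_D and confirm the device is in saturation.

I_D ≈ 0.57 mA

V_G = V_DD·R_2/(R_1+R_2) = 9.5×56/138 = 3.86 V.
Assume saturation: I_D = (k_n/2)(V_GS − V_t)² with V_GS = V_G − I_D·R_S = 3.86 − 1.2·I_D.
Substituting gives 1.08·I_D² − 3.8·I_D + 1.81 = 0, with roots I_D = 0.57 or 2.95 mA.
The root I_D = 2.95 mA gives V_GS = 0.317 V ≤ V_t, so take I_D = 0.57 mA.
Then V_GS = 3.17 V and V_DS = V_DD − I_D(R_D+R_S) = 9.5 − 0.57×4.5 = 6.94 V.
Saturation requires V_DS ≥ V_GS − V_t = 0.872 V; 6.94 ≥ 0.872 ✓.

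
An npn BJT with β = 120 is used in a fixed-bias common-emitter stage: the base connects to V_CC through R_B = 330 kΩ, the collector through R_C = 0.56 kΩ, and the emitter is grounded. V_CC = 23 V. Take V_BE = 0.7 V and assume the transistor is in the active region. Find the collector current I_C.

Base loop: V_CC = I_B·R_B + V_BE, so I_B = (23 − 0.7)/330 kΩ = 0.0676 mA.
In the active region I_C = β·I_B = 120 × 0.0676 = 8.11 mA.
Collector loop: V_CE = V_CC − I_C·R_C = 23 − 8.11×0.56 = 18.5 V.
Since V_CE = 18.5 V > V_CE(sat) ≈ 0.2 V, the transistor is in the active region as assumed.

I_C ≈ 8.1 mA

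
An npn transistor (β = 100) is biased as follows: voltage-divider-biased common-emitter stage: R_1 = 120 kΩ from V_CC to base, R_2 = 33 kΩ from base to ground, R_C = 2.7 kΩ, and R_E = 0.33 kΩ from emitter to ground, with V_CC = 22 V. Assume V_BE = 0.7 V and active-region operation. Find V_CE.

Thevenize the base divider: V_Th = V_CC·R_2/(R_1+R_2) = 22×33/153 = 4.75 V, R_Th = R_1‖R_2 = 25.9 kΩ.
Base-emitter loop: V_Th = I_B·R_Th + V_BE + (β+1)I_B·R_E, so I_B = (4.75 − 0.7) / (25.9 + 101×0.33) = 0.0683 mA.
I_C = β·I_B = 100×0.0683 = 6.83 mA, and I_E = (β+1)I_B = 6.9 mA.
V_CE = V_CC − I_C·R_C − I_E·R_E = 22 − 6.83×2.7 − 6.9×0.33 = 1.28 V.
V_CE = 1.28 V > 0.2 V confirms active-region operation.

V_CE ≈ 1.3 V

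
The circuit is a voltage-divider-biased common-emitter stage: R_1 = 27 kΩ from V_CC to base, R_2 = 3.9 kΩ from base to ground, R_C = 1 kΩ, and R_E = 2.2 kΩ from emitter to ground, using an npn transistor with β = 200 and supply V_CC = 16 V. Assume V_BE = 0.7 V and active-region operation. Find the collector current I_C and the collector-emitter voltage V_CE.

I_C ≈ 0.59 mA, V_CE ≈ 14 V

Thevenize the base divider: V_Th = V_CC·R_2/(R_1+R_2) = 16×3.9/30.9 = 2.02 V, R_Th = R_1‖R_2 = 3.41 kΩ.
Base-emitter loop: V_Th = I_B·R_Th + V_BE + (β+1)I_B·R_E, so I_B = (2.02 − 0.7) / (3.41 + 201×2.2) = 0.00296 mA.
I_C = β·I_B = 200×0.00296 = 0.592 mA, and I_E = (β+1)I_B = 0.595 mA.
V_CE = V_CC − I_C·R_C − I_E·R_E = 16 − 0.592×1 − 0.595×2.2 = 14.1 V.
V_CE = 14.1 V > 0.2 V confirms active-region operation.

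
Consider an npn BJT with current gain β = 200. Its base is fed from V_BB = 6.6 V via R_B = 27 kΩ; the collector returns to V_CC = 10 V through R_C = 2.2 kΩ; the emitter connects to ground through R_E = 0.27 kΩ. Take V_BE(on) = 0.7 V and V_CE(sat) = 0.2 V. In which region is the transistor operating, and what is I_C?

saturation; I_C ≈ 3.9 mA

Assume active: I_B = (6.6 − 0.7)/(27 + 201×0.27) = 0.0726 mA, I_C = β·I_B = 14.5 mA.
Then V_CE = 10 − 14.5×2.2 − 14.6×0.27 = -25.9 V < 0.2 V — the active assumption fails.
Re-solve with V_CE = 0.2 V. KCL at the emitter: V_E/R_E = (V_BB−0.7−V_E)/R_B + (V_CC−0.2−V_E)/R_C, giving V_E = 1.11 V.
I_C = (V_CC − 0.2 − V_E)/R_C = (9.8 − 1.11)/2.2 = 3.95 mA.
Check: I_B = (5.9 − 1.11)/27 = 0.177 mA, and β·I_B = 35.5 mA > I_C, confirming saturation.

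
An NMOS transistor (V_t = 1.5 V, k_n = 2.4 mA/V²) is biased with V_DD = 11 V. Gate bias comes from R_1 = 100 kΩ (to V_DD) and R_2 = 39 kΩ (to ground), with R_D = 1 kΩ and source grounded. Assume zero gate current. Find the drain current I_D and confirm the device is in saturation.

I_D ≈ 3 mA

V_G = V_DD·R_2/(R_1+R_2) = 11×39/139 = 3.09 V. With the source grounded, V_GS = V_G = 3.09 V.
Assume saturation: I_D = (k_n/2)(V_GS − V_t)² = (2.4/2)×(3.09 − 1.5)² = 1.2×1.59² = 3.02 mA.
V_DS = V_DD − I_D·R_D = 11 − 3.02×1 = 7.98 V.
Saturation requires V_DS ≥ V_GS − V_t = 1.59 V; 7.98 ≥ 1.59 ✓.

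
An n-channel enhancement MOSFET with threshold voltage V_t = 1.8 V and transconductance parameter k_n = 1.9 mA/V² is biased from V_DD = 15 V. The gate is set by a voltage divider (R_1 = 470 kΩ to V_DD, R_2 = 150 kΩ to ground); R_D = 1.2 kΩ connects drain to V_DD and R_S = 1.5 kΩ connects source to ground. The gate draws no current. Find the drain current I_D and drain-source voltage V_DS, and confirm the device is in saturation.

V_G = V_DD·R_2/(R_1+R_2) = 15×150/620 = 3.63 V.
Assume saturation: I_D = (k_n/2)(V_GS − V_t)² with V_GS = V_G − I_D·R_S = 3.63 − 1.5·I_D.
Substituting gives 2.14·I_D² − 6.21·I_D + 3.18 = 0, with roots I_D = 0.663 or 2.24 mA.
The root I_D = 2.24 mA gives V_GS = 0.263 V ≤ V_t, so take I_D = 0.663 mA.
Then V_GS = 2.64 V and V_DS = V_DD − I_D(R_D+R_S) = 15 − 0.663×2.7 = 13.2 V.
Saturation requires V_DS ≥ V_GS − V_t = 0.835 V; 13.2 ≥ 0.835 ✓.

I_D ≈ 0.66 mA, V_DS ≈ 13 V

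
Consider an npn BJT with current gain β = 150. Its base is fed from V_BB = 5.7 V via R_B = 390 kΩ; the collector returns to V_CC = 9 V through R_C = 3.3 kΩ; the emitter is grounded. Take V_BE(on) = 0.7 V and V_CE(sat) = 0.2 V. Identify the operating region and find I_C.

active; I_C ≈ 1.9 mA

Assume active. Base-emitter loop: I_B = (V_BB − V_BE)/R_B = (5.7 − 0.7)/390 = 0.0128 mA.
I_C = β·I_B = 150×0.0128 = 1.92 mA.
V_CE = V_CC − I_C·R_C = 9 − 1.92×3.3 = 2.65 V > V_CE(sat), so the active-region assumption holds.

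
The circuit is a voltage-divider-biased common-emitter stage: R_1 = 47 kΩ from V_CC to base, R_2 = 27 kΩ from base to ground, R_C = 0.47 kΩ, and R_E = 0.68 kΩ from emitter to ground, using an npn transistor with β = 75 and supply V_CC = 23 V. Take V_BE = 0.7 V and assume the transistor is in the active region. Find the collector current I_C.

Thevenize the base divider: V_Th = V_CC·R_2/(R_1+R_2) = 23×27/74 = 8.39 V, R_Th = R_1‖R_2 = 17.1 kΩ.
Base-emitter loop: V_Th = I_B·R_Th + V_BE + (β+1)I_B·R_E, so I_B = (8.39 − 0.7) / (17.1 + 76×0.68) = 0.112 mA.
I_C = β·I_B = 75×0.112 = 8.38 mA, and I_E = (β+1)I_B = 8.49 mA.
V_CE = V_CC − I_C·R_C − I_E·R_E = 23 − 8.38×0.47 − 8.49×0.68 = 13.3 V.
V_CE = 13.3 V > 0.2 V confirms active-region operation.

I_C ≈ 8.4 mA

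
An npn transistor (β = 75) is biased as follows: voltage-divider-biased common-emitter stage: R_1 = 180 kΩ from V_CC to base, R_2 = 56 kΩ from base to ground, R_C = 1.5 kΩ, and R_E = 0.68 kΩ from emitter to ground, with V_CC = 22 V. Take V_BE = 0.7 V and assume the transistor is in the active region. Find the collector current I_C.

I_C ≈ 3.6 mA

Thevenize the base divider: V_Th = V_CC·R_2/(R_1+R_2) = 22×56/236 = 5.22 V, R_Th = R_1‖R_2 = 42.7 kΩ.
Base-emitter loop: V_Th = I_B·R_Th + V_BE + (β+1)I_B·R_E, so I_B = (5.22 − 0.7) / (42.7 + 76×0.68) = 0.0479 mA.
I_C = β·I_B = 75×0.0479 = 3.59 mA, and I_E = (β+1)I_B = 3.64 mA.
V_CE = V_CC − I_C·R_C − I_E·R_E = 22 − 3.59×1.5 − 3.64×0.68 = 14.1 V.
V_CE = 14.1 V > 0.2 V confirms active-region operation.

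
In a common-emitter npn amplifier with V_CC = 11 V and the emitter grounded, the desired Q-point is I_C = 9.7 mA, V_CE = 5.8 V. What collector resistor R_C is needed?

R_C ≈ 0.54 kΩ

Collector loop: V_CC = I_C·R_C + V_CE.
R_C = (V_CC − V_CE)/I_C = (11 − 5.8)/9.7 = 0.536 kΩ.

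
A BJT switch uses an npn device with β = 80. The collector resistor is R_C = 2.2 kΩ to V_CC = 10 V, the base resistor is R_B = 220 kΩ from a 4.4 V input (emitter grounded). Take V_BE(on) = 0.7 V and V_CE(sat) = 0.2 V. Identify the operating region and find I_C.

active; I_C ≈ 1.3 mA

Assume active. Base-emitter loop: I_B = (V_BB − V_BE)/R_B = (4.4 − 0.7)/220 = 0.0168 mA.
I_C = β·I_B = 80×0.0168 = 1.35 mA.
V_CE = V_CC − I_C·R_C = 10 − 1.35×2.2 = 7.04 V > V_CE(sat), so the active-region assumption holds.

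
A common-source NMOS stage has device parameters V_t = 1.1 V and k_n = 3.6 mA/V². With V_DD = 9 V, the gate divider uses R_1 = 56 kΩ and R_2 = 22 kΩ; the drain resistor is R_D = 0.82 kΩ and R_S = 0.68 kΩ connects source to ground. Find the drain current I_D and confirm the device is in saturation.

I_D ≈ 1 mA

V_G = V_DD·R_2/(R_1+R_2) = 9×22/78 = 2.54 V.
Assume saturation: I_D = (k_n/2)(V_GS − V_t)² with V_GS = V_G − I_D·R_S = 2.54 − 0.68·I_D.
Substituting gives 0.832·I_D² − 4.52·I_D + 3.72 = 0, with roots I_D = 1.01 or 4.42 mA.
The root I_D = 4.42 mA gives V_GS = -0.467 V ≤ V_t, so take I_D = 1.01 mA.
Then V_GS = 1.85 V and V_DS = V_DD − I_D(R_D+R_S) = 9 − 1.01×1.5 = 7.48 V.
Saturation requires V_DS ≥ V_GS − V_t = 0.75 V; 7.48 ≥ 0.75 ✓.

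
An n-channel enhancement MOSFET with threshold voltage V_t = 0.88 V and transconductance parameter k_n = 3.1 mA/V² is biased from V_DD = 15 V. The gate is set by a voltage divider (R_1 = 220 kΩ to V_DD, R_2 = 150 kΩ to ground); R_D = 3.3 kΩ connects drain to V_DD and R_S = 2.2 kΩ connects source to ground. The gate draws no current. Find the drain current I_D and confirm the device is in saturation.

V_G = V_DD·R_2/(R_1+R_2) = 15×150/370 = 6.08 V.
Assume saturation: I_D = (k_n/2)(V_GS − V_t)² with V_GS = V_G − I_D·R_S = 6.08 − 2.2·I_D.
Substituting gives 7.5·I_D² − 36.5·I_D + 41.9 = 0, with roots I_D = 1.87 or 3 mA.
The root I_D = 3 mA gives V_GS = -0.51 V ≤ V_t, so take I_D = 1.87 mA.
Then V_GS = 1.98 V and V_DS = V_DD − I_D(R_D+R_S) = 15 − 1.87×5.5 = 4.74 V.
Saturation requires V_DS ≥ V_GS − V_t = 1.1 V; 4.74 ≥ 1.1 ✓.

I_D ≈ 1.9 mA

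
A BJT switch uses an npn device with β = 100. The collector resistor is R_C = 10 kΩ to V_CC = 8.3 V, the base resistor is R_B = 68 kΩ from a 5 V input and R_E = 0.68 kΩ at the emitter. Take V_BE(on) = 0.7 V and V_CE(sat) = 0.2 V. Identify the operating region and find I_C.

saturation; I_C ≈ 0.75 mA

Assume active: I_B = (5 − 0.7)/(68 + 101×0.68) = 0.0315 mA, I_C = β·I_B = 3.15 mA.
Then V_CE = 8.3 − 3.15×10 − 3.18×0.68 = -25.3 V < 0.2 V — the active assumption fails.
Re-solve with V_CE = 0.2 V. KCL at the emitter: V_E/R_E = (V_BB−0.7−V_E)/R_B + (V_CC−0.2−V_E)/R_C, giving V_E = 0.551 V.
I_C = (V_CC − 0.2 − V_E)/R_C = (8.1 − 0.551)/10 = 0.755 mA.
Check: I_B = (4.3 − 0.551)/68 = 0.0551 mA, and β·I_B = 5.51 mA > I_C, confirming saturation.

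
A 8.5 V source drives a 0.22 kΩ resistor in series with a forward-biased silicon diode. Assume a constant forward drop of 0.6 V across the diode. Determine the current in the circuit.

I ≈ 36 mA

KVL around the loop: 8.5 = V_D + I·R = 0.6 + I × 0.22 kΩ.
So I = (8.5 − 0.6) / 0.22 kΩ = 7.9 / 0.22 = 35.9 mA.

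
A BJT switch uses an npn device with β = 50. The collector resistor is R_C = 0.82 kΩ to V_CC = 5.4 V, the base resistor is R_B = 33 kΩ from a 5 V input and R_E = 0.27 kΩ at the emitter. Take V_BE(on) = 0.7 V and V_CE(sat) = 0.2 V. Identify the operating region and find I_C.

active; I_C ≈ 4.6 mA

Assume active. Base-emitter loop: I_B = (V_BB − V_BE)/(R_B + (β+1)R_E) = (5 − 0.7)/(33 + 51×0.27) = 0.0919 mA.
I_C = β·I_B = 50×0.0919 = 4.6 mA.
V_CE = V_CC − I_C·R_C − I_E·R_E = 5.4 − 4.6×0.82 − 4.69×0.27 = 0.364 V > V_CE(sat), so the active-region assumption holds.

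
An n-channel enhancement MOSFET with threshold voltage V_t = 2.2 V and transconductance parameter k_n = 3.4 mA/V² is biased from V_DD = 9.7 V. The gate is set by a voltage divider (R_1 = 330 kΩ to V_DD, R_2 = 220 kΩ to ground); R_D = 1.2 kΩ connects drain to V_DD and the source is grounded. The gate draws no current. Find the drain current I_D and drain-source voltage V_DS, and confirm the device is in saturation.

I_D ≈ 4.8 mA, V_DS ≈ 3.9 V

V_G = V_DD·R_2/(R_1+R_2) = 9.7×220/550 = 3.88 V. With the source grounded, V_GS = V_G = 3.88 V.
Assume saturation: I_D = (k_n/2)(V_GS − V_t)² = (3.4/2)×(3.88 − 2.2)² = 1.7×1.68² = 4.8 mA.
V_DS = V_DD − I_D·R_D = 9.7 − 4.8×1.2 = 3.94 V.
Saturation requires V_DS ≥ V_GS − V_t = 1.68 V; 3.94 ≥ 1.68 ✓.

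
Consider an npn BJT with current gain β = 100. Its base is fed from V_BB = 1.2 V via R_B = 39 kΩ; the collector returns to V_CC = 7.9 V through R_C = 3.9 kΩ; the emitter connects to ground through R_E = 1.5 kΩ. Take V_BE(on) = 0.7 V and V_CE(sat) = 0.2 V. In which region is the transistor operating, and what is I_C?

active; I_C ≈ 0.26 mA

Assume active. Base-emitter loop: I_B = (V_BB − V_BE)/(R_B + (β+1)R_E) = (1.2 − 0.7)/(39 + 101×1.5) = 0.00262 mA.
I_C = β·I_B = 100×0.00262 = 0.262 mA.
V_CE = V_CC − I_C·R_C − I_E·R_E = 7.9 − 0.262×3.9 − 0.265×1.5 = 6.48 V > V_CE(sat), so the active-region assumption holds.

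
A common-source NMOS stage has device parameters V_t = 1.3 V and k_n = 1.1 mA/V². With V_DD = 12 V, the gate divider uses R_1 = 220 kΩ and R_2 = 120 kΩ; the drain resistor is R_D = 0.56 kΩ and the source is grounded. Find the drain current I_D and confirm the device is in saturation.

V_G = V_DD·R_2/(R_1+R_2) = 12×120/340 = 4.24 V. With the source grounded, V_GS = V_G = 4.24 V.
Assume saturation: I_D = (k_n/2)(V_GS − V_t)² = (1.1/2)×(4.24 − 1.3)² = 0.55×2.94² = 4.74 mA.
V_DS = V_DD − I_D·R_D = 12 − 4.74×0.56 = 9.35 V.
Saturation requires V_DS ≥ V_GS − V_t = 2.94 V; 9.35 ≥ 2.94 ✓.

I_D ≈ 4.7 mA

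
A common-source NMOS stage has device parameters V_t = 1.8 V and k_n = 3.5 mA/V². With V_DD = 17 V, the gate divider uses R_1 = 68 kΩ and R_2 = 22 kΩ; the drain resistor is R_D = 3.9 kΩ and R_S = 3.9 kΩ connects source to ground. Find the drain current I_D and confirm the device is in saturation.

V_G = V_DD·R_2/(R_1+R_2) = 17×22/90 = 4.16 V.
Assume saturation: I_D = (k_n/2)(V_GS − V_t)² with V_GS = V_G − I_D·R_S = 4.16 − 3.9·I_D.
Substituting gives 26.6·I_D² − 33.2·I_D + 9.71 = 0, with roots I_D = 0.471 or 0.775 mA.
The root I_D = 0.775 mA gives V_GS = 1.13 V ≤ V_t, so take I_D = 0.471 mA.
Then V_GS = 2.32 V and V_DS = V_DD − I_D(R_D+R_S) = 17 − 0.471×7.8 = 13.3 V.
Saturation requires V_DS ≥ V_GS − V_t = 0.519 V; 13.3 ≥ 0.519 ✓.

I_D ≈ 0.47 mA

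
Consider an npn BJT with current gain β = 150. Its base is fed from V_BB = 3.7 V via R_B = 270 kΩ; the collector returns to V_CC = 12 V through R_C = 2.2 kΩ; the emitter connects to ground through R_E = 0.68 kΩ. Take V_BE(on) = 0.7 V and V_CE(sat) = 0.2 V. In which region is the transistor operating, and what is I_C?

active; I_C ≈ 1.2 mA

Assume active. Base-emitter loop: I_B = (V_BB − V_BE)/(R_B + (β+1)R_E) = (3.7 − 0.7)/(270 + 151×0.68) = 0.00805 mA.
I_C = β·I_B = 150×0.00805 = 1.21 mA.
V_CE = V_CC − I_C·R_C − I_E·R_E = 12 − 1.21×2.2 − 1.22×0.68 = 8.52 V > V_CE(sat), so the active-region assumption holds.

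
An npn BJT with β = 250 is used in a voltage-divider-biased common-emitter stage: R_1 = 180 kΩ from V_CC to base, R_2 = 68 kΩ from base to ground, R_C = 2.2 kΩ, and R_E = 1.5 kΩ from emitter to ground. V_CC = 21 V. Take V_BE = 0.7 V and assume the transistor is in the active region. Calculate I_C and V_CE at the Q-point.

Thevenize the base divider: V_Th = V_CC·R_2/(R_1+R_2) = 21×68/248 = 5.76 V, R_Th = R_1‖R_2 = 49.4 kΩ.
Base-emitter loop: V_Th = I_B·R_Th + V_BE + (β+1)I_B·R_E, so I_B = (5.76 − 0.7) / (49.4 + 251×1.5) = 0.0119 mA.
I_C = β·I_B = 250×0.0119 = 2.97 mA, and I_E = (β+1)I_B = 2.98 mA.
V_CE = V_CC − I_C·R_C − I_E·R_E = 21 − 2.97×2.2 − 2.98×1.5 = 10 V.
V_CE = 10 V > 0.2 V confirms active-region operation.

I_C ≈ 3 mA, V_CE ≈ 10 V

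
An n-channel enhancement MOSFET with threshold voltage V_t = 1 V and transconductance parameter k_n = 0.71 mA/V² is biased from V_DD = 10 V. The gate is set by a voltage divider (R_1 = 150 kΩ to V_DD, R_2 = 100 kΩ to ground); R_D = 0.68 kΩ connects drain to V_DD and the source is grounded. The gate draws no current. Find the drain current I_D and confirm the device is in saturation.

I_D ≈ 3.2 mA

V_G = V_DD·R_2/(R_1+R_2) = 10×100/250 = 4 V. With the source grounded, V_GS = V_G = 4 V.
Assume saturation: I_D = (k_n/2)(V_GS − V_t)² = (0.71/2)×(4 − 1)² = 0.355×3² = 3.19 mA.
V_DS = V_DD − I_D·R_D = 10 − 3.19×0.68 = 7.83 V.
Saturation requires V_DS ≥ V_GS − V_t = 3 V; 7.83 ≥ 3 ✓.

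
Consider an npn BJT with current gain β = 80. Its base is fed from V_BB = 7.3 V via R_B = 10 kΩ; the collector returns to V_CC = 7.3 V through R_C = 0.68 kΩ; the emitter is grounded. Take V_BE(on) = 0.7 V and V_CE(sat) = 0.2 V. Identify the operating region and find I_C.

saturation; I_C ≈ 10 mA

Assume active: I_B = (7.3 − 0.7)/10 = 0.66 mA, giving I_C = β·I_B = 52.8 mA.
But then V_CE = 7.3 − 52.8×0.68 = -28.6 V < V_CE(sat) = 0.2 V — impossible in the active region.
So the transistor is saturated. With V_CE = 0.2 V, I_C = (V_CC − 0.2)/R_C = 7.1/0.68 = 10.4 mA.
Check: β·I_B = 52.8 mA > I_C = 10.4 mA, confirming saturation.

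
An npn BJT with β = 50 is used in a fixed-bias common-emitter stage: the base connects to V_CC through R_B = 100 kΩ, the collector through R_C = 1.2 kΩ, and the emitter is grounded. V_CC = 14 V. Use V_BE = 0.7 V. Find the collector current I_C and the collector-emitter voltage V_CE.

Base loop: V_CC = I_B·R_B + V_BE, so I_B = (14 − 0.7)/100 kΩ = 0.133 mA.
In the active region I_C = β·I_B = 50 × 0.133 = 6.65 mA.
Collector loop: V_CE = V_CC − I_C·R_C = 14 − 6.65×1.2 = 6.02 V.
Since V_CE = 6.02 V > V_CE(sat) ≈ 0.2 V, the transistor is in the active region as assumed.

I_C ≈ 6.7 mA, V_CE ≈ 6 V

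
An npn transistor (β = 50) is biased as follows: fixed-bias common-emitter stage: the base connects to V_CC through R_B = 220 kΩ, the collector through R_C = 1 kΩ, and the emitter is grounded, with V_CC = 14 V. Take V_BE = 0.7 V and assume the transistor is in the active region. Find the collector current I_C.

I_C ≈ 3 mA

Base loop: V_CC = I_B·R_B + V_BE, so I_B = (14 − 0.7)/220 kΩ = 0.0605 mA.
In the active region I_C = β·I_B = 50 × 0.0605 = 3.02 mA.
Collector loop: V_CE = V_CC − I_C·R_C = 14 − 3.02×1 = 11 V.
Since V_CE = 11 V > V_CE(sat) ≈ 0.2 V, the transistor is in the active region as assumed.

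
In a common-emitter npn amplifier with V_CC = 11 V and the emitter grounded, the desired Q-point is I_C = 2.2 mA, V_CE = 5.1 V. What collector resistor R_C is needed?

Collector loop: V_CC = I_C·R_C + V_CE.
R_C = (V_CC − V_CE)/I_C = (11 − 5.1)/2.2 = 2.68 kΩ.

R_C ≈ 2.7 kΩ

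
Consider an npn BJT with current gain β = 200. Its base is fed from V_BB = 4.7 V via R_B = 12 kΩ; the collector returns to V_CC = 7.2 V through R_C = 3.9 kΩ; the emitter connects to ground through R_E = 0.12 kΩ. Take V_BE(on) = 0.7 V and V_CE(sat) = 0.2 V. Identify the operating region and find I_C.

saturation; I_C ≈ 1.7 mA

Assume active: I_B = (4.7 − 0.7)/(12 + 201×0.12) = 0.111 mA, I_C = β·I_B = 22.1 mA.
Then V_CE = 7.2 − 22.1×3.9 − 22.3×0.12 = -81.8 V < 0.2 V — the active assumption fails.
Re-solve with V_CE = 0.2 V. KCL at the emitter: V_E/R_E = (V_BB−0.7−V_E)/R_B + (V_CC−0.2−V_E)/R_C, giving V_E = 0.245 V.
I_C = (V_CC − 0.2 − V_E)/R_C = (7 − 0.245)/3.9 = 1.73 mA.
Check: I_B = (4 − 0.245)/12 = 0.313 mA, and β·I_B = 62.6 mA > I_C, confirming saturation.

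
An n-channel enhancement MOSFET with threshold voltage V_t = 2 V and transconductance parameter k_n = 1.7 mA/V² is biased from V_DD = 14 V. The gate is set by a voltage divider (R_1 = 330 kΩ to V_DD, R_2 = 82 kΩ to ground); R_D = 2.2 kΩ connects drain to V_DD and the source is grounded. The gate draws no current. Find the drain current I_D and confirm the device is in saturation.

I_D ≈ 0.53 mA

V_G = V_DD·R_2/(R_1+R_2) = 14×82/412 = 2.79 V. With the source grounded, V_GS = V_G = 2.79 V.
Assume saturation: I_D = (k_n/2)(V_GS − V_t)² = (1.7/2)×(2.79 − 2)² = 0.85×0.786² = 0.526 mA.
V_DS = V_DD − I_D·R_D = 14 − 0.526×2.2 = 12.8 V.
Saturation requires V_DS ≥ V_GS − V_t = 0.786 V; 12.8 ≥ 0.786 ✓.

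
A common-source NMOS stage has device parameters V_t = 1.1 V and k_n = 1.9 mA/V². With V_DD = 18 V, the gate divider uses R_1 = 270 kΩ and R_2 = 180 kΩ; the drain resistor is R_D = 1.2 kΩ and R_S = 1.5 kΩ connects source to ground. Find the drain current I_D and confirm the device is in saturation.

V_G = V_DD·R_2/(R_1+R_2) = 18×180/450 = 7.2 V.
Assume saturation: I_D = (k_n/2)(V_GS − V_t)² with V_GS = V_G − I_D·R_S = 7.2 − 1.5·I_D.
Substituting gives 2.14·I_D² − 18.4·I_D + 35.3 = 0, with roots I_D = 2.9 or 5.7 mA.
The root I_D = 5.7 mA gives V_GS = -1.35 V ≤ V_t, so take I_D = 2.9 mA.
Then V_GS = 2.85 V and V_DS = V_DD − I_D(R_D+R_S) = 18 − 2.9×2.7 = 10.2 V.
Saturation requires V_DS ≥ V_GS − V_t = 1.75 V; 10.2 ≥ 1.75 ✓.

I_D ≈ 2.9 mA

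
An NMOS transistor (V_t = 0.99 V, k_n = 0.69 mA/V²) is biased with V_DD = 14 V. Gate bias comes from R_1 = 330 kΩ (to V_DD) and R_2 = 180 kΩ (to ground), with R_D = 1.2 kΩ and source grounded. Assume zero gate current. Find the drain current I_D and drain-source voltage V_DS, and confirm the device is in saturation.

I_D ≈ 5.4 mA, V_DS ≈ 7.5 V

V_G = V_DD·R_2/(R_1+R_2) = 14×180/510 = 4.94 V. With the source grounded, V_GS = V_G = 4.94 V.
Assume saturation: I_D = (k_n/2)(V_GS − V_t)² = (0.69/2)×(4.94 − 0.99)² = 0.345×3.95² = 5.39 mA.
V_DS = V_DD − I_D·R_D = 14 − 5.39×1.2 = 7.54 V.
Saturation requires V_DS ≥ V_GS − V_t = 3.95 V; 7.54 ≥ 3.95 ✓.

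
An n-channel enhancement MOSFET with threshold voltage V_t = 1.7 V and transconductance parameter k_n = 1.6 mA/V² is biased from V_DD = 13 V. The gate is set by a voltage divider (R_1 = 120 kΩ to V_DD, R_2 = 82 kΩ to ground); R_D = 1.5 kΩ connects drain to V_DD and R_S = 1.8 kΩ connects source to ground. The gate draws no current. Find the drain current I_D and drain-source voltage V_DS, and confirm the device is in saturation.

V_G = V_DD·R_2/(R_1+R_2) = 13×82/202 = 5.28 V.
Assume saturation: I_D = (k_n/2)(V_GS − V_t)² with V_GS = V_G − I_D·R_S = 5.28 − 1.8·I_D.
Substituting gives 2.59·I_D² − 11.3·I_D + 10.2 = 0, with roots I_D = 1.28 or 3.08 mA.
The root I_D = 3.08 mA gives V_GS = -0.261 V ≤ V_t, so take I_D = 1.28 mA.
Then V_GS = 2.97 V and V_DS = V_DD − I_D(R_D+R_S) = 13 − 1.28×3.3 = 8.76 V.
Saturation requires V_DS ≥ V_GS − V_t = 1.27 V; 8.76 ≥ 1.27 ✓.

I_D ≈ 1.3 mA, V_DS ≈ 8.8 V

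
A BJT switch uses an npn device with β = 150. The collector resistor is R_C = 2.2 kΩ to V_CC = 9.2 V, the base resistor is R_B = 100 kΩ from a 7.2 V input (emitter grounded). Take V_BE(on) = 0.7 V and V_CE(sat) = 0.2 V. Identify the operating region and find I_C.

saturation; I_C ≈ 4.1 mA

Assume active: I_B = (7.2 − 0.7)/100 = 0.065 mA, giving I_C = β·I_B = 9.75 mA.
But then V_CE = 9.2 − 9.75×2.2 = -12.3 V < V_CE(sat) = 0.2 V — impossible in the active region.
So the transistor is saturated. With V_CE = 0.2 V, I_C = (V_CC − 0.2)/R_C = 9/2.2 = 4.09 mA.
Check: β·I_B = 9.75 mA > I_C = 4.09 mA, confirming saturation.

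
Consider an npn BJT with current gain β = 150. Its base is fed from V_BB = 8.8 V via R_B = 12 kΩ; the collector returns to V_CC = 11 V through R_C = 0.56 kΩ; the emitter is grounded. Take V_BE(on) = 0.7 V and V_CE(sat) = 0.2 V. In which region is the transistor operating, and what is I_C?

saturation; I_C ≈ 19 mA

Assume active: I_B = (8.8 − 0.7)/12 = 0.675 mA, giving I_C = β·I_B = 101 mA.
But then V_CE = 11 − 101×0.56 = -45.7 V < V_CE(sat) = 0.2 V — impossible in the active region.
So the transistor is saturated. With V_CE = 0.2 V, I_C = (V_CC − 0.2)/R_C = 10.8/0.56 = 19.3 mA.
Check: β·I_B = 101 mA > I_C = 19.3 mA, confirming saturation.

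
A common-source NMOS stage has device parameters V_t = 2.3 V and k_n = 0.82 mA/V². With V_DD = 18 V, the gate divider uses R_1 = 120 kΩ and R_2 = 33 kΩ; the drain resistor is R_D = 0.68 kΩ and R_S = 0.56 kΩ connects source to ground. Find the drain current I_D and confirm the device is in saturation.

V_G = V_DD·R_2/(R_1+R_2) = 18×33/153 = 3.88 V.
Assume saturation: I_D = (k_n/2)(V_GS − V_t)² with V_GS = V_G − I_D·R_S = 3.88 − 0.56·I_D.
Substituting gives 0.129·I_D² − 1.73·I_D + 1.03 = 0, with roots I_D = 0.624 or 12.8 mA.
The root I_D = 12.8 mA gives V_GS = -3.29 V ≤ V_t, so take I_D = 0.624 mA.
Then V_GS = 3.53 V and V_DS = V_DD − I_D(R_D+R_S) = 18 − 0.624×1.24 = 17.2 V.
Saturation requires V_DS ≥ V_GS − V_t = 1.23 V; 17.2 ≥ 1.23 ✓.

I_D ≈ 0.62 mA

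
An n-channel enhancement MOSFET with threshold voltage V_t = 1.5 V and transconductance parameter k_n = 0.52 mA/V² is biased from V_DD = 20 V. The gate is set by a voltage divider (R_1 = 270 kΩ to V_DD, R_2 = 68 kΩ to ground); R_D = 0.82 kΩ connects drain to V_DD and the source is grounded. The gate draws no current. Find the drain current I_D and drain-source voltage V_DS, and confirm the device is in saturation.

I_D ≈ 1.7 mA, V_DS ≈ 19 V

V_G = V_DD·R_2/(R_1+R_2) = 20×68/338 = 4.02 V. With the source grounded, V_GS = V_G = 4.02 V.
Assume saturation: I_D = (k_n/2)(V_GS − V_t)² = (0.52/2)×(4.02 − 1.5)² = 0.26×2.52² = 1.66 mA.
V_DS = V_DD − I_D·R_D = 20 − 1.66×0.82 = 18.6 V.
Saturation requires V_DS ≥ V_GS − V_t = 2.52 V; 18.6 ≥ 2.52 ✓.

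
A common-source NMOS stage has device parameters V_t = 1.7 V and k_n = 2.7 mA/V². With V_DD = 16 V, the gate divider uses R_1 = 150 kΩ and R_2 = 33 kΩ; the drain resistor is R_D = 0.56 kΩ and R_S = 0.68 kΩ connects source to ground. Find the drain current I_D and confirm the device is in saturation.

I_D ≈ 0.69 mA

V_G = V_DD·R_2/(R_1+R_2) = 16×33/183 = 2.89 V.
Assume saturation: I_D = (k_n/2)(V_GS − V_t)² with V_GS = V_G − I_D·R_S = 2.89 − 0.68·I_D.
Substituting gives 0.624·I_D² − 3.18·I_D + 1.9 = 0, with roots I_D = 0.691 or 4.4 mA.
The root I_D = 4.4 mA gives V_GS = -0.105 V ≤ V_t, so take I_D = 0.691 mA.
Then V_GS = 2.42 V and V_DS = V_DD − I_D(R_D+R_S) = 16 − 0.691×1.24 = 15.1 V.
Saturation requires V_DS ≥ V_GS − V_t = 0.715 V; 15.1 ≥ 0.715 ✓.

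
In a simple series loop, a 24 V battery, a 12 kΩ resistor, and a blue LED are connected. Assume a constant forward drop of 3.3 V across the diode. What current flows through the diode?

I ≈ 1.7 mA

KVL around the loop: 24 = V_D + I·R = 3.3 + I × 12 kΩ.
So I = (24 − 3.3) / 12 kΩ = 20.7 / 12 = 1.72 mA.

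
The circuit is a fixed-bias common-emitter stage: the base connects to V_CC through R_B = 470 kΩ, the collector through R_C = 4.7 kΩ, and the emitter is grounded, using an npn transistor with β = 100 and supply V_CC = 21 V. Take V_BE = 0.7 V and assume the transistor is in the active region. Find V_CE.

Base loop: V_CC = I_B·R_B + V_BE, so I_B = (21 − 0.7)/470 kΩ = 0.0432 mA.
In the active region I_C = β·I_B = 100 × 0.0432 = 4.32 mA.
Collector loop: V_CE = V_CC − I_C·R_C = 21 − 4.32×4.7 = 0.7 V.
Since V_CE = 0.7 V > V_CE(sat) ≈ 0.2 V, the transistor is in the active region as assumed.

V_CE ≈ 0.7 V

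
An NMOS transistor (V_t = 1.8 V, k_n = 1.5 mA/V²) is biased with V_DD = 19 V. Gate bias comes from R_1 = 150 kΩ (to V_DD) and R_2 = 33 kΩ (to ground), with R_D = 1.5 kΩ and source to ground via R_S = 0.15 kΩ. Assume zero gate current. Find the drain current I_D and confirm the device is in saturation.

I_D ≈ 1.5 mA

V_G = V_DD·R_2/(R_1+R_2) = 19×33/183 = 3.43 V.
Assume saturation: I_D = (k_n/2)(V_GS − V_t)² with V_GS = V_G − I_D·R_S = 3.43 − 0.15·I_D.
Substituting gives 0.0169·I_D² − 1.37·I_D + 1.98 = 0, with roots I_D = 1.48 or 79.5 mA.
The root I_D = 79.5 mA gives V_GS = -8.49 V ≤ V_t, so take I_D = 1.48 mA.
Then V_GS = 3.2 V and V_DS = V_DD − I_D(R_D+R_S) = 19 − 1.48×1.65 = 16.6 V.
Saturation requires V_DS ≥ V_GS − V_t = 1.4 V; 16.6 ≥ 1.4 ✓.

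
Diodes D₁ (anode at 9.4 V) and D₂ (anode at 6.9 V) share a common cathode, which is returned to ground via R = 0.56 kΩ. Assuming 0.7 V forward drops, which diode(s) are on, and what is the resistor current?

Assume both conduct. Then node N would need to be at both 9.4−0.7 = 8.7 V and 6.9−0.7 = 6.2 V, which is impossible.
Assume only D₁ conducts: V_N = 9.4 − 0.7 = 8.7 V, so I_R = 8.7/0.56 = 15.5 mA.
Check D₂: its anode-to-cathode voltage is 6.9 − 8.7 = -1.8 V < 0.7 V, so it is off. The assumption is consistent.

Only D₁ conducts; I_R ≈ 16 mA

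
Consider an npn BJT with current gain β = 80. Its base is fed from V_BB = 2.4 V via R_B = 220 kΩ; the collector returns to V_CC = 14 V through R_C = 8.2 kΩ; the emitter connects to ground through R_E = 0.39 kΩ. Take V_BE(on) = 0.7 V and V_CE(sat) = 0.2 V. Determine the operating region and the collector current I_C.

active; I_C ≈ 0.54 mA

Assume active. Base-emitter loop: I_B = (V_BB − V_BE)/(R_B + (β+1)R_E) = (2.4 − 0.7)/(220 + 81×0.39) = 0.00676 mA.
I_C = β·I_B = 80×0.00676 = 0.541 mA.
V_CE = V_CC − I_C·R_C − I_E·R_E = 14 − 0.541×8.2 − 0.547×0.39 = 9.35 V > V_CE(sat), so the active-region assumption holds.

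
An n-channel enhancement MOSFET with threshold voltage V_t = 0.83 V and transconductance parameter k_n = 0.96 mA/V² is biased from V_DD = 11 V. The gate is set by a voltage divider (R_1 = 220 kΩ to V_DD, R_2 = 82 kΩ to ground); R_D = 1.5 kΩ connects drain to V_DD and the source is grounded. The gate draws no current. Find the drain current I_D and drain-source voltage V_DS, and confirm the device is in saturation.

V_G = V_DD·R_2/(R_1+R_2) = 11×82/302 = 2.99 V. With the source grounded, V_GS = V_G = 2.99 V.
Assume saturation: I_D = (k_n/2)(V_GS − V_t)² = (0.96/2)×(2.99 − 0.83)² = 0.48×2.16² = 2.23 mA.
V_DS = V_DD − I_D·R_D = 11 − 2.23×1.5 = 7.65 V.
Saturation requires V_DS ≥ V_GS − V_t = 2.16 V; 7.65 ≥ 2.16 ✓.

I_D ≈ 2.2 mA, V_DS ≈ 7.7 V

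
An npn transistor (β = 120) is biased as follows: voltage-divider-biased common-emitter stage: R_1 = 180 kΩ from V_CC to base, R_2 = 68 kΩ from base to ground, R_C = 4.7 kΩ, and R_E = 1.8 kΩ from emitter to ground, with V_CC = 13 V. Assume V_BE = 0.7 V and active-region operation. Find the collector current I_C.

Thevenize the base divider: V_Th = V_CC·R_2/(R_1+R_2) = 13×68/248 = 3.56 V, R_Th = R_1‖R_2 = 49.4 kΩ.
Base-emitter loop: V_Th = I_B·R_Th + V_BE + (β+1)I_B·R_E, so I_B = (3.56 − 0.7) / (49.4 + 121×1.8) = 0.0107 mA.
I_C = β·I_B = 120×0.0107 = 1.29 mA, and I_E = (β+1)I_B = 1.3 mA.
V_CE = V_CC − I_C·R_C − I_E·R_E = 13 − 1.29×4.7 − 1.3×1.8 = 4.62 V.
V_CE = 4.62 V > 0.2 V confirms active-region operation.

I_C ≈ 1.3 mA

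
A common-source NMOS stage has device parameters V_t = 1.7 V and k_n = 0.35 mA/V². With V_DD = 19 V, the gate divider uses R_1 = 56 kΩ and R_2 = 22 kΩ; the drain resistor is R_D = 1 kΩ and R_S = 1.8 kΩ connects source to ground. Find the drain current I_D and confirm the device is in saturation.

V_G = V_DD·R_2/(R_1+R_2) = 19×22/78 = 5.36 V.
Assume saturation: I_D = (k_n/2)(V_GS − V_t)² with V_GS = V_G − I_D·R_S = 5.36 − 1.8·I_D.
Substituting gives 0.567·I_D² − 3.31·I_D + 2.34 = 0, with roots I_D = 0.826 or 5 mA.
The root I_D = 5 mA gives V_GS = -3.65 V ≤ V_t, so take I_D = 0.826 mA.
Then V_GS = 3.87 V and V_DS = V_DD − I_D(R_D+R_S) = 19 − 0.826×2.8 = 16.7 V.
Saturation requires V_DS ≥ V_GS − V_t = 2.17 V; 16.7 ≥ 2.17 ✓.

I_D ≈ 0.83 mA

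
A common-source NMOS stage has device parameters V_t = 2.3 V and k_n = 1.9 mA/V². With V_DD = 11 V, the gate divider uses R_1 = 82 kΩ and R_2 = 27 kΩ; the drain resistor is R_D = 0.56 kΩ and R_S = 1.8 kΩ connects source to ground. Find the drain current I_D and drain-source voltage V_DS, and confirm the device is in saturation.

I_D ≈ 0.077 mA, V_DS ≈ 11 V

V_G = V_DD·R_2/(R_1+R_2) = 11×27/109 = 2.72 V.
Assume saturation: I_D = (k_n/2)(V_GS − V_t)² with V_GS = V_G − I_D·R_S = 2.72 − 1.8·I_D.
Substituting gives 3.08·I_D² − 2.45·I_D + 0.171 = 0, with roots I_D = 0.0774 or 0.719 mA.
The root I_D = 0.719 mA gives V_GS = 1.43 V ≤ V_t, so take I_D = 0.0774 mA.
Then V_GS = 2.59 V and V_DS = V_DD − I_D(R_D+R_S) = 11 − 0.0774×2.36 = 10.8 V.
Saturation requires V_DS ≥ V_GS − V_t = 0.285 V; 10.8 ≥ 0.285 ✓.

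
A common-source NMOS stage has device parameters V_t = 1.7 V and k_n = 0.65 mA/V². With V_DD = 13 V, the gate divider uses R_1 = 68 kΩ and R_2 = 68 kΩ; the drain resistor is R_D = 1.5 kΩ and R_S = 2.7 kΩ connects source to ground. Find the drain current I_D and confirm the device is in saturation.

I_D ≈ 1.1 mA

V_G = V_DD·R_2/(R_1+R_2) = 13×68/136 = 6.5 V.
Assume saturation: I_D = (k_n/2)(V_GS − V_t)² with V_GS = V_G − I_D·R_S = 6.5 − 2.7·I_D.
Substituting gives 2.37·I_D² − 9.42·I_D + 7.49 = 0, with roots I_D = 1.1 or 2.88 mA.
The root I_D = 2.88 mA gives V_GS = -1.28 V ≤ V_t, so take I_D = 1.1 mA.
Then V_GS = 3.54 V and V_DS = V_DD − I_D(R_D+R_S) = 13 − 1.1×4.2 = 8.39 V.
Saturation requires V_DS ≥ V_GS − V_t = 1.84 V; 8.39 ≥ 1.84 ✓.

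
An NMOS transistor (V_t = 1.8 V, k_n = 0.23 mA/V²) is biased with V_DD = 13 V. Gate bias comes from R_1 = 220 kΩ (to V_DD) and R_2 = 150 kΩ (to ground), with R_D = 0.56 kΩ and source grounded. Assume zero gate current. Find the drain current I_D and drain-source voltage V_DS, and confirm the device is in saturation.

V_G = V_DD·R_2/(R_1+R_2) = 13×150/370 = 5.27 V. With the source grounded, V_GS = V_G = 5.27 V.
Assume saturation: I_D = (k_n/2)(V_GS − V_t)² = (0.23/2)×(5.27 − 1.8)² = 0.115×3.47² = 1.38 mA.
V_DS = V_DD − I_D·R_D = 13 − 1.38×0.56 = 12.2 V.
Saturation requires V_DS ≥ V_GS − V_t = 3.47 V; 12.2 ≥ 3.47 ✓.

I_D ≈ 1.4 mA, V_DS ≈ 12 V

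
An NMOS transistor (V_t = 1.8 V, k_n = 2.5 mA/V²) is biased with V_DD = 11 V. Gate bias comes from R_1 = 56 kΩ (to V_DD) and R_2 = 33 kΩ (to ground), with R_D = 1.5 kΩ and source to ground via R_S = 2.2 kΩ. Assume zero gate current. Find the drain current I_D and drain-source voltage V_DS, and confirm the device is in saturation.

I_D ≈ 0.7 mA, V_DS ≈ 8.4 V

V_G = V_DD·R_2/(R_1+R_2) = 11×33/89 = 4.08 V.
Assume saturation: I_D = (k_n/2)(V_GS − V_t)² with V_GS = V_G − I_D·R_S = 4.08 − 2.2·I_D.
Substituting gives 6.05·I_D² − 13.5·I_D + 6.49 = 0, with roots I_D = 0.696 or 1.54 mA.
The root I_D = 1.54 mA gives V_GS = 0.69 V ≤ V_t, so take I_D = 0.696 mA.
Then V_GS = 2.55 V and V_DS = V_DD − I_D(R_D+R_S) = 11 − 0.696×3.7 = 8.42 V.
Saturation requires V_DS ≥ V_GS − V_t = 0.746 V; 8.42 ≥ 0.746 ✓.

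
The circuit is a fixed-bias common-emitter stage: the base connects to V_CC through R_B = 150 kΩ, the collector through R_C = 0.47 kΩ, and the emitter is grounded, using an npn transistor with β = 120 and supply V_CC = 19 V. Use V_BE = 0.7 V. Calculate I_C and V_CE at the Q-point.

I_C ≈ 15 mA, V_CE ≈ 12 V

Base loop: V_CC = I_B·R_B + V_BE, so I_B = (19 − 0.7)/150 kΩ = 0.122 mA.
In the active region I_C = β·I_B = 120 × 0.122 = 14.6 mA.
Collector loop: V_CE = V_CC − I_C·R_C = 19 − 14.6×0.47 = 12.1 V.
Since V_CE = 12.1 V > V_CE(sat) ≈ 0.2 V, the transistor is in the active region as assumed.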